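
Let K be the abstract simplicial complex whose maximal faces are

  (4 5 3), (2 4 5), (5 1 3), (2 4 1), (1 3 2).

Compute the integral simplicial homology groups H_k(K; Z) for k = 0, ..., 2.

Take the total order 1 < 2 < 3 < 4 < 5 on the vertex set. Then K (dimension 2) consists of the simplices:

  0-simplices (5): [1], [2], [3], [4], [5]
  1-simplices (10): [1,2], [1,3], [1,4], [1,5], [2,3], [2,4], [2,5], [3,4], [3,5], [4,5]
  2-simplices (5): [1,2,3], [1,2,4], [1,3,5], [2,4,5], [3,4,5]

Hence C_0 ≅ Z^5, C_1 ≅ Z^10, C_2 ≅ Z^5.

∂_1: C_1 → C_0 maps an edge to its endpoints' difference, ∂[p,q] = q − p.
As a 5×10 matrix over Z this has rank 4, with invariant factors (1,1,1,1).

The boundary map ∂_2: C_2 → C_1 acts by ∂[p,q,r] = [q,r] − [p,r] + [p,q]. For instance
  ∂[3,4,5] = [4,5] − [3,5] + [3,4],
  ∂[2,4,5] = [4,5] − [2,5] + [2,4].
The resulting 10×5 matrix has rank 5, and its Smith normal form has invariant factors (1,1,1,1,1).

Reading off H_k = ker ∂_k / im ∂_{k+1}:

  H_0: rank C_0 − rank ∂_1 = 5 − 4 = 1, and the invariant factors of ∂_1 are all 1, so H_0 = Z.
  H_1: rank ker ∂_1 − rank ∂_2 = (10 − 4) − 5 = 1, and the invariant factors of ∂_2 are all 1, so H_1 = Z.
  H_2: rank ker ∂_2 − rank ∂_3 = (5 − 5) − 0 = 0, and there is no ∂_3, so H_2 = 0.

(K is a triangulation of the Möbius band.)

H_0 = Z,  H_1 = Z,  H_2 = 0.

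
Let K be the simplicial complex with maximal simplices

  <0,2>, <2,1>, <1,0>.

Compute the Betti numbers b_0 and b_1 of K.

b_0 = 1, b_1 = 1.

We work with the vertex ordering 0 < 1 < 2. The simplices of K, each written with vertices in increasing order, are:

  0-simplices (3): [0], [1], [2]
  1-simplices (3): [0,1], [0,2], [1,2]

Hence C_0 ≅ Z^3, C_1 ≅ Z^3.

∂_1: C_1 → C_0 sends each edge [p,q] (with p < q) to q − p.
The resulting 3×3 matrix has rank 2, and its Smith normal form has invariant factors (1,1).

Computing H_k = (kernel of ∂_k) / (image of ∂_{k+1}):

  H_0: rank C_0 − rank ∂_1 = 3 − 2 = 1, and the invariant factors of ∂_1 are all 1, so H_0 = Z.
  H_1: rank ker ∂_1 − rank ∂_2 = (3 − 2) − 0 = 1, and there is no ∂_2, so H_1 = Z.

Hence the Betti numbers are b_0 = 1, b_1 = 1.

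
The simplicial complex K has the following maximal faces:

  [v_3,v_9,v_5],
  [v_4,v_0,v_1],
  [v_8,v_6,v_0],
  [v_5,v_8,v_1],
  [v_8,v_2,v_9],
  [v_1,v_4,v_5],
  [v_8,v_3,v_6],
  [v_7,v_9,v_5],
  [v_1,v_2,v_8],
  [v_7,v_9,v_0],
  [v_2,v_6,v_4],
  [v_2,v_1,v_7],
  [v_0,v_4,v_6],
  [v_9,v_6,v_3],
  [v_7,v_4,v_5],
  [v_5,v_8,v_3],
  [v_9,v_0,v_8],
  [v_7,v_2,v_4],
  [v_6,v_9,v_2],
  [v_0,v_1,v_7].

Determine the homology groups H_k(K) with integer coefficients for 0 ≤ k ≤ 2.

H_0 = Z,  H_1 = Z ⊕ Z_2,  H_2 = 0.

Order the vertices as v_0 < v_1 < v_2 < v_3 < v_4 < v_5 < v_6 < v_7 < v_8 < v_9. Listing each simplex with vertices in this order, K has dimension 2 with simplices:

  0-simplices (10): [v_0], [v_1], [v_2], [v_3], [v_4], [v_5], [v_6], [v_7], [v_8], [v_9]
  1-simplices (30): (30 of them)
  2-simplices (20): (20 of them)

so the chain groups are C_0 ≅ Z^10, C_1 ≅ Z^30, C_2 ≅ Z^20.

∂_1: C_1 → C_0 sends each edge [p,q] (with p < q) to q − p.
The 10×30 boundary matrix has rank 9 and Smith normal form diag(1,1,1,1,1,1,1,1,1).

The boundary map ∂_2: C_2 → C_1 maps a triangle to the signed sum of its edges. For instance
  ∂[v_3,v_5,v_8] = [v_5,v_8] − [v_3,v_8] + [v_3,v_5],
  ∂[v_5,v_7,v_9] = [v_7,v_9] − [v_5,v_9] + [v_5,v_7].
The 30×20 boundary matrix has rank 20 and Smith normal form diag(1,1,1,1,1,1,1,1,1,1,1,1,1,1,1,1,1,1,1,2).

From H_k ≅ ker(∂_k) / im(∂_{k+1}) we obtain:

  H_0: rank C_0 − rank ∂_1 = 10 − 9 = 1, and the invariant factors of ∂_1 are all 1, so H_0 ≅ Z.
  H_1: rank ker ∂_1 − rank ∂_2 = (30 − 9) − 20 = 1, and ∂_2 has invariant factor 2 > 1, so H_1 ≅ Z ⊕ Z_2.
  H_2: rank ker ∂_2 − rank ∂_3 = (20 − 20) − 0 = 0, and there is no ∂_3, so H_2 ≅ 0.

As a check, the Euler characteristic is 10 − 30 + 20 = 0, which agrees with 1 − 1 + 0 = 0.
(K is a triangulation of the Klein bottle.)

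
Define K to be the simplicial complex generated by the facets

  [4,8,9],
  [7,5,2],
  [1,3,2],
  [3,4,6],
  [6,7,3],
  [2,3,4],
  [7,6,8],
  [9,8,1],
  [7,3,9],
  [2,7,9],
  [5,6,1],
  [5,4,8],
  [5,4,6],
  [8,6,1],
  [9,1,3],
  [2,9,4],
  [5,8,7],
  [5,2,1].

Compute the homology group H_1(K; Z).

H_1 ≅ Z × Z/2.

Order the vertices as 1 < 2 < 3 < 4 < 5 < 6 < 7 < 8 < 9. Listing each simplex with vertices in this order, K has dimension 2 with simplices:

  0-simplices (9): [1], [2], [3], [4], [5], [6], [7], [8], [9]
  1-simplices (27): (27 of them)
  2-simplices (18): [1,2,3], [1,2,5], [1,3,9], [1,5,6], [1,6,8], [1,8,9], [2,3,4], [2,4,9], [2,5,7], [2,7,9], [3,4,6], [3,6,7], [3,7,9], [4,5,6], [4,5,8], [4,8,9], [5,7,8], [6,7,8]

Hence C_0 ≅ Z^9, C_1 ≅ Z^27, C_2 ≅ Z^18.

The boundary map ∂_1: C_1 → C_0 sends each edge [p,q] (with p < q) to q − p.
This gives a 9×27 integer matrix of rank 8; reducing to Smith normal form yields diagonal entries (1,1,1,1,1,1,1,1).

∂_2: C_2 → C_1 maps a triangle to the signed sum of its edges. For instance
  ∂[1,8,9] = [8,9] − [1,9] + [1,8],
  ∂[1,5,6] = [5,6] − [1,6] + [1,5].
As a 27×18 matrix over Z this has rank 18, with invariant factors (1,1,1,1,1,1,1,1,1,1,1,1,1,1,1,1,1,2).

From H_k ≅ ker(∂_k) / im(∂_{k+1}) we obtain:

  H_1: rank ker ∂_1 − rank ∂_2 = (27 − 8) − 18 = 1, and ∂_2 has invariant factor 2 > 1, so H_1 = Z × Z/2.

(K is a triangulation of the Klein bottle.)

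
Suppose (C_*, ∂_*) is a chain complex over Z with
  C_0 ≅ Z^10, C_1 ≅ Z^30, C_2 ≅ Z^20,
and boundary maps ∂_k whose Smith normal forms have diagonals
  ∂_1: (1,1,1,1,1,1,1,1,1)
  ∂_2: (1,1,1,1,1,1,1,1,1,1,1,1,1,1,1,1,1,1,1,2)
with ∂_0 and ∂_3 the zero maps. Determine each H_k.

H_0: b_0 = 10 − 0 − 9 = 1; torsion from ∂_1 factors > 1: none. So H_0 ≅ Z.
H_1: b_1 = 30 − 9 − 20 = 1; torsion from ∂_2 factors > 1: [2]. So H_1 ≅ Z ⊕ Z/2.
H_2: b_2 = 20 − 20 − 0 = 0; torsion from ∂_3 factors > 1: none. So H_2 ≅ 0.

H_0 ≅ Z,  H_1 ≅ Z ⊕ Z/2,  H_2 = 0.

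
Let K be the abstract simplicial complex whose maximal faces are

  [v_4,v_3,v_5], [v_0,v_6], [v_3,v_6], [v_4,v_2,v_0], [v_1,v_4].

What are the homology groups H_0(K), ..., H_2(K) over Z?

H_0 ≅ Z,  H_1 ≅ Z,  H_2 = 0.

Fix the vertex order v_0 < v_1 < v_2 < v_3 < v_4 < v_5 < v_6 and write every simplex with vertices in increasing order. Then dim K = 2 and the simplices of K are:

  0-simplices (7): [v_0], [v_1], [v_2], [v_3], [v_4], [v_5], [v_6]
  1-simplices (9): [v_0,v_2], [v_0,v_4], [v_0,v_6], [v_1,v_4], [v_2,v_4], [v_3,v_4], [v_3,v_5], [v_3,v_6], [v_4,v_5]
  2-simplices (2): [v_0,v_2,v_4], [v_3,v_4,v_5]

giving chain groups C_0 ≅ Z^7, C_1 ≅ Z^9, C_2 ≅ Z^2.

The boundary map ∂_1: C_1 → C_0 is given by ∂[p,q] = [q] − [p].
The 7×9 boundary matrix has rank 6 and Smith normal form diag(1,1,1,1,1,1).

Boundary ∂_2: C_2 → C_1 maps a triangle to the signed sum of its edges. For instance
  ∂[v_0,v_2,v_4] = [v_2,v_4] − [v_0,v_4] + [v_0,v_2],
  ∂[v_3,v_4,v_5] = [v_4,v_5] − [v_3,v_5] + [v_3,v_4].
The resulting 9×2 matrix has rank 2, and its Smith normal form has invariant factors (1,1).

Reading off H_k = ker ∂_k / im ∂_{k+1}:

  H_0: rank C_0 − rank ∂_1 = 7 − 6 = 1, and the invariant factors of ∂_1 are all 1, so H_0 = Z.
  H_1: rank ker ∂_1 − rank ∂_2 = (9 − 6) − 2 = 1, and the invariant factors of ∂_2 are all 1, so H_1 = Z.
  H_2: rank ker ∂_2 − rank ∂_3 = (2 − 2) − 0 = 0, and there is no ∂_3, so H_2 = 0.

As a check, the Euler characteristic is 7 − 9 + 2 = 0, which agrees with 1 − 1 + 0 = 0.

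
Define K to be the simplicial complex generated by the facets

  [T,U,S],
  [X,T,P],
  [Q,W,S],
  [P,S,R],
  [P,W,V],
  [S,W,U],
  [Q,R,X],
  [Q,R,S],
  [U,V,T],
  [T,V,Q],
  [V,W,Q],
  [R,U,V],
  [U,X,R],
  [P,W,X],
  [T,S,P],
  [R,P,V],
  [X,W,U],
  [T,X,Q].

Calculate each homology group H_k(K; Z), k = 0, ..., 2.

Fix the vertex order P < Q < R < S < T < U < V < W < X and write every simplex with vertices in increasing order. Then dim K = 2 and the simplices of K are:

  0-simplices (9): P, Q, R, S, T, U, V, W, X
  1-simplices (27): PR, PS, PT, PV, PW, PX, QR, QS, QT, QV, QW, QX, RS, RU, RV, RX, ST, SU, SW, TU, TV, TX, UV, UW, UX, VW, WX
  2-simplices (18): PRS, PRV, PST, PTX, PVW, PWX, QRS, QRX, QSW, QTV, QTX, QVW, RUV, RUX, STU, SUW, TUV, UWX

Hence C_0 ≅ Z^9, C_1 ≅ Z^27, C_2 ≅ Z^18.

Boundary ∂_1: C_1 → C_0 maps an edge to its endpoints' difference, ∂[p,q] = q − p. For instance
  ∂TX = X − T.
The resulting 9×27 matrix has rank 8, and its Smith normal form has invariant factors (1,1,1,1,1,1,1,1).

∂_2: C_2 → C_1 sends each 2-simplex [p,q,r] to [q,r] − [p,r] + [p,q]. For instance
  ∂PST = ST − PT + PS,
  ∂QTV = TV − QV + QT.
As a 27×18 matrix over Z this has rank 17, with invariant factors (1,1,1,1,1,1,1,1,1,1,1,1,1,1,1,1,1).

Now H_k = ker ∂_k / im ∂_{k+1}, so:

  H_0: rank C_0 − rank ∂_1 = 9 − 8 = 1, and the invariant factors of ∂_1 are all 1, so H_0 = Z.
  H_1: rank ker ∂_1 − rank ∂_2 = (27 − 8) − 17 = 2, and the invariant factors of ∂_2 are all 1, so H_1 = Z^2.
  H_2: rank ker ∂_2 − rank ∂_3 = (18 − 17) − 0 = 1, and there is no ∂_3, so H_2 = Z.

(K is a triangulation of the torus T^2.)

H_0 ≅ Z,  H_1 ≅ Z^2,  H_2 ≅ Z.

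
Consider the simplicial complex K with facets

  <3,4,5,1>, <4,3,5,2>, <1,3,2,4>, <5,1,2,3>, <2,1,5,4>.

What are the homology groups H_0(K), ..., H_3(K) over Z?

H_0 = Z,  H_1 = 0,  H_2 = 0,  H_3 = Z.

K has 5 vertices, 10 edges, 10 triangles, 5 3-simplices.
rank ∂_0 = 0, rank ∂_1 = 4 ⇒ b_0 = 5 − 0 − 4 = 1; all invariant factors of ∂_1 are 1 so no torsion. So H_0 = Z.
rank ∂_1 = 4, rank ∂_2 = 6 ⇒ b_1 = 10 − 4 − 6 = 0; all invariant factors of ∂_2 are 1 so no torsion. So H_1 = 0.
rank ∂_2 = 6, rank ∂_3 = 4 ⇒ b_2 = 10 − 6 − 4 = 0; all invariant factors of ∂_3 are 1 so no torsion. So H_2 = 0.
rank ∂_3 = 4, rank ∂_4 = 0 ⇒ b_3 = 5 − 4 − 0 = 1. So H_3 = Z.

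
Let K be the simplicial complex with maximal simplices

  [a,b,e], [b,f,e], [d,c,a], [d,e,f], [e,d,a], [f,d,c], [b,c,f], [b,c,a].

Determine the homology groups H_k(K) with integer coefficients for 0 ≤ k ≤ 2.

H_0 = Z,  H_1 = 0,  H_2 = Z.

We work with the vertex ordering a < b < c < d < e < f. The simplices of K, each written with vertices in increasing order, are:

  0-simplices (6): a, b, c, d, e, f
  1-simplices (12): ab, ac, ad, ae, bc, be, bf, cd, cf, de, df, ef
  2-simplices (8): abc, abe, acd, ade, bcf, bef, cdf, def

giving chain groups C_0 ≅ Z^6, C_1 ≅ Z^12, C_2 ≅ Z^8.

∂_1: C_1 → C_0 sends each edge [p,q] (with p < q) to q − p.
The 6×12 boundary matrix has rank 5 and Smith normal form diag(1,1,1,1,1).

∂_2: C_2 → C_1 maps a triangle to the signed sum of its edges. For instance
  ∂ade = de − ae + ad,
  ∂bcf = cf − bf + bc.
As a 12×8 matrix over Z this has rank 7, with invariant factors (1,1,1,1,1,1,1).

Now H_k = ker ∂_k / im ∂_{k+1}, so:

  H_0: rank C_0 − rank ∂_1 = 6 − 5 = 1, and the invariant factors of ∂_1 are all 1, so H_0 ≅ Z.
  H_1: rank ker ∂_1 − rank ∂_2 = (12 − 5) − 7 = 0, and the invariant factors of ∂_2 are all 1, so H_1 ≅ 0.
  H_2: rank ker ∂_2 − rank ∂_3 = (8 − 7) − 0 = 1, and there is no ∂_3, so H_2 ≅ Z.

As a check, the Euler characteristic is 6 − 12 + 8 = 2, which agrees with 1 − 0 + 1 = 2.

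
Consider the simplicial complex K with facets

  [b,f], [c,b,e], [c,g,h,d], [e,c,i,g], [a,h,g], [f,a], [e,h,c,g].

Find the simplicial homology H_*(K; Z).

H_0 = Z,  H_1 = Z,  H_2 = 0,  H_3 = 0.

Take the total order a < b < c < d < e < f < g < h < i on the vertex set. Then K (dimension 3) consists of the simplices:

  0-simplices (9): a, b, c, d, e, f, g, h, i
  1-simplices (18): af, ag, ah, bc, be, bf, cd, ce, cg, ch, ci, dg, dh, eg, eh, ei, gh, gi
  2-simplices (12): agh, bce, cdg, cdh, ceg, ceh, cei, cgh, cgi, dgh, egh, egi
  3-simplices (3): cdgh, cegh, cegi

Hence C_0 ≅ Z^9, C_1 ≅ Z^18, C_2 ≅ Z^12, C_3 ≅ Z^3.

∂_1: C_1 → C_0 maps an edge to its endpoints' difference, ∂[p,q] = q − p. For instance
  ∂eh = h − e.
The resulting 9×18 matrix has rank 8, and its Smith normal form has invariant factors (1,1,1,1,1,1,1,1).

The boundary map ∂_2: C_2 → C_1 sends each 2-simplex [p,q,r] to [q,r] − [p,r] + [p,q]. For instance
  ∂dgh = gh − dh + dg,
  ∂cei = ei − ci + ce.
The resulting 18×12 matrix has rank 9, and its Smith normal form has invariant factors (1,1,1,1,1,1,1,1,1).

The boundary map ∂_3: C_3 → C_2 sends each 3-simplex σ to the alternating sum Σ_i (−1)^i (σ with its i-th vertex removed). For instance
  ∂cegh = egh − cgh + ceh − ceg,
  ∂cdgh = dgh − cgh + cdh − cdg.
This gives a 12×3 integer matrix of rank 3; reducing to Smith normal form yields diagonal entries (1,1,1).

From H_k ≅ ker(∂_k) / im(∂_{k+1}) we obtain:

  H_0: rank C_0 − rank ∂_1 = 9 − 8 = 1, and the invariant factors of ∂_1 are all 1, so H_0 ≅ Z.
  H_1: rank ker ∂_1 − rank ∂_2 = (18 − 8) − 9 = 1, and the invariant factors of ∂_2 are all 1, so H_1 ≅ Z.
  H_2: rank ker ∂_2 − rank ∂_3 = (12 − 9) − 3 = 0, and the invariant factors of ∂_3 are all 1, so H_2 ≅ 0.
  H_3: rank ker ∂_3 − rank ∂_4 = (3 − 3) − 0 = 0, and there is no ∂_4, so H_3 ≅ 0.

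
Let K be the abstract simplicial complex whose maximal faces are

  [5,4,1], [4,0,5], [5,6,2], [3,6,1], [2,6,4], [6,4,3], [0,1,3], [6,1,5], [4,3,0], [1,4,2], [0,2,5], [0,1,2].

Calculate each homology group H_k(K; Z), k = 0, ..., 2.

K has 7 vertices, 18 edges, 12 triangles.
rank ∂_0 = 0, rank ∂_1 = 6 ⇒ b_0 = 7 − 0 − 6 = 1; all invariant factors of ∂_1 are 1 so no torsion. So H_0 ≅ Z.
rank ∂_1 = 6, rank ∂_2 = 12 ⇒ b_1 = 18 − 6 − 12 = 0; ∂_2 has invariant factor(s) [2] giving torsion. So H_1 ≅ Z/2.
rank ∂_2 = 12, rank ∂_3 = 0 ⇒ b_2 = 12 − 12 − 0 = 0. So H_2 ≅ 0.

H_0 = Z,  H_1 = Z/2,  H_2 = 0.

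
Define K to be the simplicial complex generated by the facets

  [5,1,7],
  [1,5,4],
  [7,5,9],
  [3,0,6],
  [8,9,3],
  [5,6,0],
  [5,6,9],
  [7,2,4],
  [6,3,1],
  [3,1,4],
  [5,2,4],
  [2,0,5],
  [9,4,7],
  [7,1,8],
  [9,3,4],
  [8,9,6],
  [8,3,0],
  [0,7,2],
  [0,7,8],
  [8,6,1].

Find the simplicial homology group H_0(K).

We work with the vertex ordering 0 < 1 < 2 < 3 < 4 < 5 < 6 < 7 < 8 < 9. The simplices of K, each written with vertices in increasing order, are:

  0-simplices (10): [0], [1], [2], [3], [4], [5], [6], [7], [8], [9]
  1-simplices (30): (30 of them)
  2-simplices (20): (20 of them)

so the chain groups are C_0 ≅ Z^10, C_1 ≅ Z^30, C_2 ≅ Z^20.

Boundary ∂_1: C_1 → C_0 maps an edge to its endpoints' difference, ∂[p,q] = q − p. For instance
  ∂[1,6] = [6] − [1].
This gives a 10×30 integer matrix of rank 9; reducing to Smith normal form yields diagonal entries (1,1,1,1,1,1,1,1,1).

The boundary map ∂_2: C_2 → C_1 acts by ∂[p,q,r] = [q,r] − [p,r] + [p,q]. For instance
  ∂[1,6,8] = [6,8] − [1,8] + [1,6],
  ∂[5,7,9] = [7,9] − [5,9] + [5,7].
The resulting 30×20 matrix has rank 20, and its Smith normal form has invariant factors (1,1,1,1,1,1,1,1,1,1,1,1,1,1,1,1,1,1,1,2).

Computing H_k = (kernel of ∂_k) / (image of ∂_{k+1}):

  H_0: rank C_0 − rank ∂_1 = 10 − 9 = 1, and the invariant factors of ∂_1 are all 1, so H_0 = Z.

H_0 = Z.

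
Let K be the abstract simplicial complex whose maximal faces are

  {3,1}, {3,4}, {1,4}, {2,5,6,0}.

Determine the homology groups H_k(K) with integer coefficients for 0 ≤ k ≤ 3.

K has 7 vertices, 9 edges, 4 triangles, 1 3-simplex.
rank ∂_0 = 0, rank ∂_1 = 5 ⇒ b_0 = 7 − 0 − 5 = 2; all invariant factors of ∂_1 are 1 so no torsion. So H_0 ≅ Z^2.
rank ∂_1 = 5, rank ∂_2 = 3 ⇒ b_1 = 9 − 5 − 3 = 1; all invariant factors of ∂_2 are 1 so no torsion. So H_1 ≅ Z.
rank ∂_2 = 3, rank ∂_3 = 1 ⇒ b_2 = 4 − 3 − 1 = 0; all invariant factors of ∂_3 are 1 so no torsion. So H_2 ≅ 0.
rank ∂_3 = 1, rank ∂_4 = 0 ⇒ b_3 = 1 − 1 − 0 = 0. So H_3 ≅ 0.

H_0 ≅ Z^2,  H_1 ≅ Z,  H_2 = 0,  H_3 = 0.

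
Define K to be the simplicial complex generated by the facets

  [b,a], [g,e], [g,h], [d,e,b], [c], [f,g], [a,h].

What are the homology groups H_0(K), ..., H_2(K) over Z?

H_0 ≅ Z^2,  H_1 ≅ Z,  H_2 = 0.

Fix the vertex order a < b < c < d < e < f < g < h and write every simplex with vertices in increasing order. Then dim K = 2 and the simplices of K are:

  0-simplices (8): a, b, c, d, e, f, g, h
  1-simplices (8): ab, ah, bd, be, de, eg, fg, gh
  2-simplices (1): bde

so the chain groups are C_0 ≅ Z^8, C_1 ≅ Z^8, C_2 ≅ Z^1.

The boundary map ∂_1: C_1 → C_0 maps an edge to its endpoints' difference, ∂[p,q] = q − p.
This gives a 8×8 integer matrix of rank 6; reducing to Smith normal form yields diagonal entries (1,1,1,1,1,1).

∂_2: C_2 → C_1 acts by ∂[p,q,r] = [q,r] − [p,r] + [p,q]. For instance
  ∂bde = de − be + bd.
As a 8×1 matrix over Z this has rank 1, with invariant factors (1).

Now H_k = ker ∂_k / im ∂_{k+1}, so:

  H_0: rank C_0 − rank ∂_1 = 8 − 6 = 2, and the invariant factors of ∂_1 are all 1, so H_0 = Z^2.
  H_1: rank ker ∂_1 − rank ∂_2 = (8 − 6) − 1 = 1, and the invariant factors of ∂_2 are all 1, so H_1 = Z.
  H_2: rank ker ∂_2 − rank ∂_3 = (1 − 1) − 0 = 0, and there is no ∂_3, so H_2 = 0.

As a check, the Euler characteristic is 8 − 8 + 1 = 1, which agrees with 2 − 1 + 0 = 1.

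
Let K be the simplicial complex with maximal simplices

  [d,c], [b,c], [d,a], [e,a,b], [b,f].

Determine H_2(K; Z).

K has 6 vertices, 7 edges, 1 triangle.
rank ∂_2 = 1, rank ∂_3 = 0 ⇒ b_2 = 1 − 1 − 0 = 0. So H_2 = 0.

H_2 = 0.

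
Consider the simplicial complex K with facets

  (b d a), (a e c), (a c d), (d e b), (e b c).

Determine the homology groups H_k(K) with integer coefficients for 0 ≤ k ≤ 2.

Take the total order a < b < c < d < e on the vertex set. Then K (dimension 2) consists of the simplices:

  0-simplices (5): a, b, c, d, e
  1-simplices (10): ab, ac, ad, ae, bc, bd, be, cd, ce, de
  2-simplices (5): abd, acd, ace, bce, bde

so the chain groups are C_0 ≅ Z^5, C_1 ≅ Z^10, C_2 ≅ Z^5.

∂_1: C_1 → C_0 sends each edge [p,q] (with p < q) to q − p. For instance
  ∂bd = d − b.
The resulting 5×10 matrix has rank 4, and its Smith normal form has invariant factors (1,1,1,1).

∂_2: C_2 → C_1 maps a triangle to the signed sum of its edges. For instance
  ∂ace = ce − ae + ac,
  ∂acd = cd − ad + ac.
As a 10×5 matrix over Z this has rank 5, with invariant factors (1,1,1,1,1).

From H_k ≅ ker(∂_k) / im(∂_{k+1}) we obtain:

  H_0: rank C_0 − rank ∂_1 = 5 − 4 = 1, and the invariant factors of ∂_1 are all 1, so H_0 ≅ Z.
  H_1: rank ker ∂_1 − rank ∂_2 = (10 − 4) − 5 = 1, and the invariant factors of ∂_2 are all 1, so H_1 ≅ Z.
  H_2: rank ker ∂_2 − rank ∂_3 = (5 − 5) − 0 = 0, and there is no ∂_3, so H_2 ≅ 0.

As a check, the Euler characteristic is 5 − 10 + 5 = 0, which agrees with 1 − 1 + 0 = 0.
(K is a triangulation of the Möbius band.)

H_0 ≅ Z,  H_1 ≅ Z,  H_2 = 0.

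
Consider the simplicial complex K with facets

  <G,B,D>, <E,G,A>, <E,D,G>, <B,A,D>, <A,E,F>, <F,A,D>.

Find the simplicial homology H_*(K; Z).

H_0 = Z,  H_1 = Z,  H_2 = 0.

We work with the vertex ordering A < B < D < E < F < G. The simplices of K, each written with vertices in increasing order, are:

  0-simplices (6): A, B, D, E, F, G
  1-simplices (12): AB, AD, AE, AF, AG, BD, BG, DE, DF, DG, EF, EG
  2-simplices (6): ABD, ADF, AEF, AEG, BDG, DEG

so the chain groups are C_0 ≅ Z^6, C_1 ≅ Z^12, C_2 ≅ Z^6.

Boundary ∂_1: C_1 → C_0 is given by ∂[p,q] = [q] − [p]. For instance
  ∂AG = G − A.
The resulting 6×12 matrix has rank 5, and its Smith normal form has invariant factors (1,1,1,1,1).

The boundary map ∂_2: C_2 → C_1 sends each 2-simplex [p,q,r] to [q,r] − [p,r] + [p,q]. For instance
  ∂ABD = BD − AD + AB,
  ∂AEG = EG − AG + AE.
As a 12×6 matrix over Z this has rank 6, with invariant factors (1,1,1,1,1,1).

From H_k ≅ ker(∂_k) / im(∂_{k+1}) we obtain:

  H_0: rank C_0 − rank ∂_1 = 6 − 5 = 1, and the invariant factors of ∂_1 are all 1, so H_0 ≅ Z.
  H_1: rank ker ∂_1 − rank ∂_2 = (12 − 5) − 6 = 1, and the invariant factors of ∂_2 are all 1, so H_1 ≅ Z.
  H_2: rank ker ∂_2 − rank ∂_3 = (6 − 6) − 0 = 0, and there is no ∂_3, so H_2 ≅ 0.

As a check, the Euler characteristic is 6 − 12 + 6 = 0, which agrees with 1 − 1 + 0 = 0.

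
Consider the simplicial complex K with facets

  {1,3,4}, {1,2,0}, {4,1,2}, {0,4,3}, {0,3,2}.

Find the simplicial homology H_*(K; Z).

Order the vertices as 0 < 1 < 2 < 3 < 4. Listing each simplex with vertices in this order, K has dimension 2 with simplices:

  0-simplices (5): [0], [1], [2], [3], [4]
  1-simplices (10): [0,1], [0,2], [0,3], [0,4], [1,2], [1,3], [1,4], [2,3], [2,4], [3,4]
  2-simplices (5): [0,1,2], [0,2,3], [0,3,4], [1,2,4], [1,3,4]

giving chain groups C_0 ≅ Z^5, C_1 ≅ Z^10, C_2 ≅ Z^5.

The boundary map ∂_1: C_1 → C_0 maps an edge to its endpoints' difference, ∂[p,q] = q − p.
As a 5×10 matrix over Z this has rank 4, with invariant factors (1,1,1,1).

Boundary ∂_2: C_2 → C_1 maps a triangle to the signed sum of its edges. For instance
  ∂[0,2,3] = [2,3] − [0,3] + [0,2],
  ∂[1,2,4] = [2,4] − [1,4] + [1,2].
The resulting 10×5 matrix has rank 5, and its Smith normal form has invariant factors (1,1,1,1,1).

Now H_k = ker ∂_k / im ∂_{k+1}, so:

  H_0: rank C_0 − rank ∂_1 = 5 − 4 = 1, and the invariant factors of ∂_1 are all 1, so H_0 = Z.
  H_1: rank ker ∂_1 − rank ∂_2 = (10 − 4) − 5 = 1, and the invariant factors of ∂_2 are all 1, so H_1 = Z.
  H_2: rank ker ∂_2 − rank ∂_3 = (5 − 5) − 0 = 0, and there is no ∂_3, so H_2 = 0.

H_0 = Z,  H_1 = Z,  H_2 = 0.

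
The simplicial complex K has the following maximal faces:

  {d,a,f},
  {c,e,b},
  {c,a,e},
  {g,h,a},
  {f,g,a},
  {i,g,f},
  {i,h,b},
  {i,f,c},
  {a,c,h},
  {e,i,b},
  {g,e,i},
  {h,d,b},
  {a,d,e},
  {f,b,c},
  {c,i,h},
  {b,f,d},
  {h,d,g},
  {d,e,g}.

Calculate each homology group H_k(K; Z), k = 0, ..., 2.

Fix the vertex order a < b < c < d < e < f < g < h < i and write every simplex with vertices in increasing order. Then dim K = 2 and the simplices of K are:

  0-simplices (9): a, b, c, d, e, f, g, h, i
  1-simplices (27): ac, ad, ae, af, ag, ah, bc, bd, be, bf, bh, bi, ce, cf, ch, ci, de, df, dg, dh, eg, ei, fg, fi, gh, gi, hi
  2-simplices (18): ace, ach, ade, adf, afg, agh, bce, bcf, bdf, bdh, bei, bhi, cfi, chi, deg, dgh, egi, fgi

giving chain groups C_0 ≅ Z^9, C_1 ≅ Z^27, C_2 ≅ Z^18.

The boundary map ∂_1: C_1 → C_0 maps an edge to its endpoints' difference, ∂[p,q] = q − p.
This gives a 9×27 integer matrix of rank 8; reducing to Smith normal form yields diagonal entries (1,1,1,1,1,1,1,1).

∂_2: C_2 → C_1 sends each 2-simplex [p,q,r] to [q,r] − [p,r] + [p,q]. For instance
  ∂fgi = gi − fi + fg,
  ∂cfi = fi − ci + cf.
The resulting 27×18 matrix has rank 18, and its Smith normal form has invariant factors (1,1,1,1,1,1,1,1,1,1,1,1,1,1,1,1,1,2).

Now H_k = ker ∂_k / im ∂_{k+1}, so:

  H_0: rank C_0 − rank ∂_1 = 9 − 8 = 1, and the invariant factors of ∂_1 are all 1, so H_0 ≅ Z.
  H_1: rank ker ∂_1 − rank ∂_2 = (27 − 8) − 18 = 1, and ∂_2 has invariant factor 2 > 1, so H_1 ≅ Z ⊕ Z_2.
  H_2: rank ker ∂_2 − rank ∂_3 = (18 − 18) − 0 = 0, and there is no ∂_3, so H_2 ≅ 0.

H_0 = Z,  H_1 = Z ⊕ Z_2,  H_2 = 0.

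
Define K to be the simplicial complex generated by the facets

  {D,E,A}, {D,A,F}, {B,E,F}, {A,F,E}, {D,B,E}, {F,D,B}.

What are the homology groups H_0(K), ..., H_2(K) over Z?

H_0 ≅ Z,  H_1 = 0,  H_2 ≅ Z.

We work with the vertex ordering A < B < D < E < F. The simplices of K, each written with vertices in increasing order, are:

  0-simplices (5): A, B, D, E, F
  1-simplices (9): AD, AE, AF, BD, BE, BF, DE, DF, EF
  2-simplices (6): ADE, ADF, AEF, BDE, BDF, BEF

so the chain groups are C_0 ≅ Z^5, C_1 ≅ Z^9, C_2 ≅ Z^6.

Boundary ∂_1: C_1 → C_0 maps an edge to its endpoints' difference, ∂[p,q] = q − p.
The 5×9 boundary matrix has rank 4 and Smith normal form diag(1,1,1,1).

Boundary ∂_2: C_2 → C_1 maps a triangle to the signed sum of its edges. For instance
  ∂ADF = DF − AF + AD,
  ∂ADE = DE − AE + AD.
The 9×6 boundary matrix has rank 5 and Smith normal form diag(1,1,1,1,1).

Computing H_k = (kernel of ∂_k) / (image of ∂_{k+1}):

  H_0: rank C_0 − rank ∂_1 = 5 − 4 = 1, and the invariant factors of ∂_1 are all 1, so H_0 = Z.
  H_1: rank ker ∂_1 − rank ∂_2 = (9 − 4) − 5 = 0, and the invariant factors of ∂_2 are all 1, so H_1 = 0.
  H_2: rank ker ∂_2 − rank ∂_3 = (6 − 5) − 0 = 1, and there is no ∂_3, so H_2 = Z.

As a check, the Euler characteristic is 5 − 9 + 6 = 2, which agrees with 1 − 0 + 1 = 2.
(K is a triangulation of the 2-sphere S^2.)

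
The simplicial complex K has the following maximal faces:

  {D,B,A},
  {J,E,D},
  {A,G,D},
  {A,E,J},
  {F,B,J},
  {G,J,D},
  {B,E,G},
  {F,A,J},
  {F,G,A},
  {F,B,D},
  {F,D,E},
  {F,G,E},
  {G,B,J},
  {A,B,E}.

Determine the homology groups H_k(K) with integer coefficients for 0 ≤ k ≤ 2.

Take the total order A < B < D < E < F < G < J on the vertex set. Then K (dimension 2) consists of the simplices:

  0-simplices (7): A, B, D, E, F, G, J
  1-simplices (21): AB, AD, AE, AF, AG, AJ, BD, BE, BF, BG, BJ, DE, DF, DG, DJ, EF, EG, EJ, FG, FJ, GJ
  2-simplices (14): ABD, ABE, ADG, AEJ, AFG, AFJ, BDF, BEG, BFJ, BGJ, DEF, DEJ, DGJ, EFG

Hence C_0 ≅ Z^7, C_1 ≅ Z^21, C_2 ≅ Z^14.

∂_1: C_1 → C_0 sends each edge [p,q] (with p < q) to q − p. For instance
  ∂FJ = J − F.
The resulting 7×21 matrix has rank 6, and its Smith normal form has invariant factors (1,1,1,1,1,1).

Boundary ∂_2: C_2 → C_1 sends each 2-simplex [p,q,r] to [q,r] − [p,r] + [p,q]. For instance
  ∂AEJ = EJ − AJ + AE,
  ∂BEG = EG − BG + BE.
As a 21×14 matrix over Z this has rank 13, with invariant factors (1,1,1,1,1,1,1,1,1,1,1,1,1).

Reading off H_k = ker ∂_k / im ∂_{k+1}:

  H_0: rank C_0 − rank ∂_1 = 7 − 6 = 1, and the invariant factors of ∂_1 are all 1, so H_0 ≅ Z.
  H_1: rank ker ∂_1 − rank ∂_2 = (21 − 6) − 13 = 2, and the invariant factors of ∂_2 are all 1, so H_1 ≅ Z^2.
  H_2: rank ker ∂_2 − rank ∂_3 = (14 − 13) − 0 = 1, and there is no ∂_3, so H_2 ≅ Z.

H_0 ≅ Z,  H_1 ≅ Z^2,  H_2 ≅ Z.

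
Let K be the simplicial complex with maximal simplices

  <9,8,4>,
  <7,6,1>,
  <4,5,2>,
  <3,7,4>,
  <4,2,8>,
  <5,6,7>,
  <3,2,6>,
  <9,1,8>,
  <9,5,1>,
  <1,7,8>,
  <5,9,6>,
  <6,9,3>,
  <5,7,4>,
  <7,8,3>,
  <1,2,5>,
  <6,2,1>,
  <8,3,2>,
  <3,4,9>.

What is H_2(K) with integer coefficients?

Fix the vertex order 1 < 2 < 3 < 4 < 5 < 6 < 7 < 8 < 9 and write every simplex with vertices in increasing order. Then dim K = 2 and the simplices of K are:

  0-simplices (9): [1], [2], [3], [4], [5], [6], [7], [8], [9]
  1-simplices (27): (27 of them)
  2-simplices (18): [1,2,5], [1,2,6], [1,5,9], [1,6,7], [1,7,8], [1,8,9], [2,3,6], [2,3,8], [2,4,5], [2,4,8], [3,4,7], [3,4,9], [3,6,9], [3,7,8], [4,5,7], [4,8,9], [5,6,7], [5,6,9]

giving chain groups C_0 ≅ Z^9, C_1 ≅ Z^27, C_2 ≅ Z^18.

The boundary map ∂_1: C_1 → C_0 maps an edge to its endpoints' difference, ∂[p,q] = q − p. For instance
  ∂[8,9] = [9] − [8].
As a 9×27 matrix over Z this has rank 8, with invariant factors (1,1,1,1,1,1,1,1).

Boundary ∂_2: C_2 → C_1 sends each 2-simplex [p,q,r] to [q,r] − [p,r] + [p,q]. For instance
  ∂[3,7,8] = [7,8] − [3,8] + [3,7],
  ∂[4,5,7] = [5,7] − [4,7] + [4,5].
As a 27×18 matrix over Z this has rank 18, with invariant factors (1,1,1,1,1,1,1,1,1,1,1,1,1,1,1,1,1,2).

From H_k ≅ ker(∂_k) / im(∂_{k+1}) we obtain:

  H_2: rank ker ∂_2 − rank ∂_3 = (18 − 18) − 0 = 0, and there is no ∂_3, so H_2 ≅ 0.

(K is a triangulation of the Klein bottle.)

H_2 = 0.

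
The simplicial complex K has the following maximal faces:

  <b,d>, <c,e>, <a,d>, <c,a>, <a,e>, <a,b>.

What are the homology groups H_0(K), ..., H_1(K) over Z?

Fix the vertex order a < b < c < d < e and write every simplex with vertices in increasing order. Then dim K = 1 and the simplices of K are:

  0-simplices (5): a, b, c, d, e
  1-simplices (6): ab, ac, ad, ae, bd, ce

giving chain groups C_0 ≅ Z^5, C_1 ≅ Z^6.

Boundary ∂_1: C_1 → C_0 sends each edge [p,q] (with p < q) to q − p.
As a 5×6 matrix over Z this has rank 4, with invariant factors (1,1,1,1).

Computing H_k = (kernel of ∂_k) / (image of ∂_{k+1}):

  H_0: rank C_0 − rank ∂_1 = 5 − 4 = 1, and the invariant factors of ∂_1 are all 1, so H_0 = Z.
  H_1: rank ker ∂_1 − rank ∂_2 = (6 − 4) − 0 = 2, and there is no ∂_2, so H_1 = Z^2.

(K is a triangulation of a wedge of 2 circles.)

H_0 = Z,  H_1 = Z^2.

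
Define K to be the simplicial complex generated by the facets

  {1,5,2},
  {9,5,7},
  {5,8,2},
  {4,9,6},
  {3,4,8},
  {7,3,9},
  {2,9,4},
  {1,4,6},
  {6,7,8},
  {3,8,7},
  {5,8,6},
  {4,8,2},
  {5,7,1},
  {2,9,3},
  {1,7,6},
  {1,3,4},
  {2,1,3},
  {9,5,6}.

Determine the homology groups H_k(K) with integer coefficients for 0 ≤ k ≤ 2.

Take the total order 1 < 2 < 3 < 4 < 5 < 6 < 7 < 8 < 9 on the vertex set. Then K (dimension 2) consists of the simplices:

  0-simplices (9): [1], [2], [3], [4], [5], [6], [7], [8], [9]
  1-simplices (27): (27 of them)
  2-simplices (18): [1,2,3], [1,2,5], [1,3,4], [1,4,6], [1,5,7], [1,6,7], [2,3,9], [2,4,8], [2,4,9], [2,5,8], [3,4,8], [3,7,8], [3,7,9], [4,6,9], [5,6,8], [5,6,9], [5,7,9], [6,7,8]

so the chain groups are C_0 ≅ Z^9, C_1 ≅ Z^27, C_2 ≅ Z^18.

The boundary map ∂_1: C_1 → C_0 sends each edge [p,q] (with p < q) to q − p. For instance
  ∂[2,3] = [3] − [2].
As a 9×27 matrix over Z this has rank 8, with invariant factors (1,1,1,1,1,1,1,1).

The boundary map ∂_2: C_2 → C_1 sends each 2-simplex [p,q,r] to [q,r] − [p,r] + [p,q]. For instance
  ∂[1,3,4] = [3,4] − [1,4] + [1,3],
  ∂[2,4,8] = [4,8] − [2,8] + [2,4].
The 27×18 boundary matrix has rank 18 and Smith normal form diag(1,1,1,1,1,1,1,1,1,1,1,1,1,1,1,1,1,2).

Reading off H_k = ker ∂_k / im ∂_{k+1}:

  H_0: rank C_0 − rank ∂_1 = 9 − 8 = 1, and the invariant factors of ∂_1 are all 1, so H_0 = Z.
  H_1: rank ker ∂_1 − rank ∂_2 = (27 − 8) − 18 = 1, and ∂_2 has invariant factor 2 > 1, so H_1 = Z ⊕ Z_2.
  H_2: rank ker ∂_2 − rank ∂_3 = (18 − 18) − 0 = 0, and there is no ∂_3, so H_2 = 0.

(K is a triangulation of the Klein bottle.)

H_0 ≅ Z,  H_1 ≅ Z ⊕ Z_2,  H_2 = 0.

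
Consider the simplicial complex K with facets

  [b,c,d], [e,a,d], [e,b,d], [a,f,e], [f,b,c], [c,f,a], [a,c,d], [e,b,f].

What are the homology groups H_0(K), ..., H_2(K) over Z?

H_0 = Z,  H_1 = 0,  H_2 = Z.

Order the vertices as a < b < c < d < e < f. Listing each simplex with vertices in this order, K has dimension 2 with simplices:

  0-simplices (6): a, b, c, d, e, f
  1-simplices (12): ac, ad, ae, af, bc, bd, be, bf, cd, cf, de, ef
  2-simplices (8): acd, acf, ade, aef, bcd, bcf, bde, bef

so the chain groups are C_0 ≅ Z^6, C_1 ≅ Z^12, C_2 ≅ Z^8.

∂_1: C_1 → C_0 is given by ∂[p,q] = [q] − [p]. For instance
  ∂cd = d − c.
The 6×12 boundary matrix has rank 5 and Smith normal form diag(1,1,1,1,1).

∂_2: C_2 → C_1 maps a triangle to the signed sum of its edges. For instance
  ∂bef = ef − bf + be,
  ∂acd = cd − ad + ac.
As a 12×8 matrix over Z this has rank 7, with invariant factors (1,1,1,1,1,1,1).

From H_k ≅ ker(∂_k) / im(∂_{k+1}) we obtain:

  H_0: rank C_0 − rank ∂_1 = 6 − 5 = 1, and the invariant factors of ∂_1 are all 1, so H_0 = Z.
  H_1: rank ker ∂_1 − rank ∂_2 = (12 − 5) − 7 = 0, and the invariant factors of ∂_2 are all 1, so H_1 = 0.
  H_2: rank ker ∂_2 − rank ∂_3 = (8 − 7) − 0 = 1, and there is no ∂_3, so H_2 = Z.

As a check, the Euler characteristic is 6 − 12 + 8 = 2, which agrees with 1 − 0 + 1 = 2.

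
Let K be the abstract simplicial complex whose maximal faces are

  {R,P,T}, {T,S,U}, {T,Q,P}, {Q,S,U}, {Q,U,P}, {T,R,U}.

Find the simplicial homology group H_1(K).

H_1 ≅ Z.

We work with the vertex ordering P < Q < R < S < T < U. The simplices of K, each written with vertices in increasing order, are:

  0-simplices (6): P, Q, R, S, T, U
  1-simplices (12): PQ, PR, PT, PU, QS, QT, QU, RT, RU, ST, SU, TU
  2-simplices (6): PQT, PQU, PRT, QSU, RTU, STU

giving chain groups C_0 ≅ Z^6, C_1 ≅ Z^12, C_2 ≅ Z^6.

∂_1: C_1 → C_0 is given by ∂[p,q] = [q] − [p]. For instance
  ∂RT = T − R.
The resulting 6×12 matrix has rank 5, and its Smith normal form has invariant factors (1,1,1,1,1).

The boundary map ∂_2: C_2 → C_1 sends each 2-simplex [p,q,r] to [q,r] − [p,r] + [p,q]. For instance
  ∂PQU = QU − PU + PQ,
  ∂STU = TU − SU + ST.
The 12×6 boundary matrix has rank 6 and Smith normal form diag(1,1,1,1,1,1).

Reading off H_k = ker ∂_k / im ∂_{k+1}:

  H_1: rank ker ∂_1 − rank ∂_2 = (12 − 5) − 6 = 1, and the invariant factors of ∂_2 are all 1, so H_1 ≅ Z.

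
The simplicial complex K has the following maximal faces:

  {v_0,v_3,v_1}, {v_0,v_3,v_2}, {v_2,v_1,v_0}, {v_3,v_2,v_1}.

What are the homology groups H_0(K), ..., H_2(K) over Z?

H_0 = Z,  H_1 = 0,  H_2 = Z.

Fix the vertex order v_0 < v_1 < v_2 < v_3 and write every simplex with vertices in increasing order. Then dim K = 2 and the simplices of K are:

  0-simplices (4): [v_0], [v_1], [v_2], [v_3]
  1-simplices (6): [v_0,v_1], [v_0,v_2], [v_0,v_3], [v_1,v_2], [v_1,v_3], [v_2,v_3]
  2-simplices (4): [v_0,v_1,v_2], [v_0,v_1,v_3], [v_0,v_2,v_3], [v_1,v_2,v_3]

Hence C_0 ≅ Z^4, C_1 ≅ Z^6, C_2 ≅ Z^4.

The boundary map ∂_1: C_1 → C_0 is given by ∂[p,q] = [q] − [p]. For instance
  ∂[v_1,v_2] = [v_2] − [v_1].
The 4×6 boundary matrix has rank 3 and Smith normal form diag(1,1,1).

Boundary ∂_2: C_2 → C_1 maps a triangle to the signed sum of its edges. For instance
  ∂[v_0,v_2,v_3] = [v_2,v_3] − [v_0,v_3] + [v_0,v_2],
  ∂[v_0,v_1,v_3] = [v_1,v_3] − [v_0,v_3] + [v_0,v_1].
As a 6×4 matrix over Z this has rank 3, with invariant factors (1,1,1).

From H_k ≅ ker(∂_k) / im(∂_{k+1}) we obtain:

  H_0: rank C_0 − rank ∂_1 = 4 − 3 = 1, and the invariant factors of ∂_1 are all 1, so H_0 = Z.
  H_1: rank ker ∂_1 − rank ∂_2 = (6 − 3) − 3 = 0, and the invariant factors of ∂_2 are all 1, so H_1 = 0.
  H_2: rank ker ∂_2 − rank ∂_3 = (4 − 3) − 0 = 1, and there is no ∂_3, so H_2 = Z.

(K is a triangulation of the 2-sphere S^2.)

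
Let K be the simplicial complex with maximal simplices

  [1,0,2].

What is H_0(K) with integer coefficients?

H_0 ≅ Z.

Fix the vertex order 0 < 1 < 2 and write every simplex with vertices in increasing order. Then dim K = 2 and the simplices of K are:

  0-simplices (3): [0], [1], [2]
  1-simplices (3): [0,1], [0,2], [1,2]
  2-simplices (1): [0,1,2]

so the chain groups are C_0 ≅ Z^3, C_1 ≅ Z^3, C_2 ≅ Z^1.

Boundary ∂_1: C_1 → C_0 is given by ∂[p,q] = [q] − [p].
The resulting 3×3 matrix has rank 2, and its Smith normal form has invariant factors (1,1).

The boundary map ∂_2: C_2 → C_1 acts by ∂[p,q,r] = [q,r] − [p,r] + [p,q]. For instance
  ∂[0,1,2] = [1,2] − [0,2] + [0,1].
The 3×1 boundary matrix has rank 1 and Smith normal form diag(1).

Reading off H_k = ker ∂_k / im ∂_{k+1}:

  H_0: rank C_0 − rank ∂_1 = 3 − 2 = 1, and the invariant factors of ∂_1 are all 1, so H_0 = Z.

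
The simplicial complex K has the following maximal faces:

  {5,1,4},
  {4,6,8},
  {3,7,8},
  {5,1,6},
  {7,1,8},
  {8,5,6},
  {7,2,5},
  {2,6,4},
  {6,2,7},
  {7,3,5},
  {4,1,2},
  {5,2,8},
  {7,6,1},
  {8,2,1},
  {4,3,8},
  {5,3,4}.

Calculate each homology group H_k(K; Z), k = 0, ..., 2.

H_0 = Z,  H_1 = Z^2,  H_2 = Z.

Take the total order 1 < 2 < 3 < 4 < 5 < 6 < 7 < 8 on the vertex set. Then K (dimension 2) consists of the simplices:

  0-simplices (8): [1], [2], [3], [4], [5], [6], [7], [8]
  1-simplices (24): (24 of them)
  2-simplices (16): [1,2,4], [1,2,8], [1,4,5], [1,5,6], [1,6,7], [1,7,8], [2,4,6], [2,5,7], [2,5,8], [2,6,7], [3,4,5], [3,4,8], [3,5,7], [3,7,8], [4,6,8], [5,6,8]

Hence C_0 ≅ Z^8, C_1 ≅ Z^24, C_2 ≅ Z^16.

The boundary map ∂_1: C_1 → C_0 is given by ∂[p,q] = [q] − [p].
This gives a 8×24 integer matrix of rank 7; reducing to Smith normal form yields diagonal entries (1,1,1,1,1,1,1).

Boundary ∂_2: C_2 → C_1 maps a triangle to the signed sum of its edges. For instance
  ∂[2,6,7] = [6,7] − [2,7] + [2,6],
  ∂[5,6,8] = [6,8] − [5,8] + [5,6].
This gives a 24×16 integer matrix of rank 15; reducing to Smith normal form yields diagonal entries (1,1,1,1,1,1,1,1,1,1,1,1,1,1,1).

From H_k ≅ ker(∂_k) / im(∂_{k+1}) we obtain:

  H_0: rank C_0 − rank ∂_1 = 8 − 7 = 1, and the invariant factors of ∂_1 are all 1, so H_0 ≅ Z.
  H_1: rank ker ∂_1 − rank ∂_2 = (24 − 7) − 15 = 2, and the invariant factors of ∂_2 are all 1, so H_1 ≅ Z^2.
  H_2: rank ker ∂_2 − rank ∂_3 = (16 − 15) − 0 = 1, and there is no ∂_3, so H_2 ≅ Z.

(K is a triangulation of the torus T^2.)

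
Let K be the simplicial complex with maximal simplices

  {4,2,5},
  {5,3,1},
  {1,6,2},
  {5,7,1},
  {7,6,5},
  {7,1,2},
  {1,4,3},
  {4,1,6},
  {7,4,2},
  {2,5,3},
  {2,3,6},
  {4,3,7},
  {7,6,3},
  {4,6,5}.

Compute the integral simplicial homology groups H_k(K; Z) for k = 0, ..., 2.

H_0 ≅ Z,  H_1 ≅ Z^2,  H_2 ≅ Z.

Order the vertices as 1 < 2 < 3 < 4 < 5 < 6 < 7. Listing each simplex with vertices in this order, K has dimension 2 with simplices:

  0-simplices (7): [1], [2], [3], [4], [5], [6], [7]
  1-simplices (21): [1,2], [1,3], [1,4], [1,5], [1,6], [1,7], [2,3], [2,4], [2,5], [2,6], [2,7], [3,4], [3,5], [3,6], [3,7], [4,5], [4,6], [4,7], [5,6], [5,7], [6,7]
  2-simplices (14): [1,2,6], [1,2,7], [1,3,4], [1,3,5], [1,4,6], [1,5,7], [2,3,5], [2,3,6], [2,4,5], [2,4,7], [3,4,7], [3,6,7], [4,5,6], [5,6,7]

Hence C_0 ≅ Z^7, C_1 ≅ Z^21, C_2 ≅ Z^14.

Boundary ∂_1: C_1 → C_0 sends each edge [p,q] (with p < q) to q − p. For instance
  ∂[3,7] = [7] − [3].
The resulting 7×21 matrix has rank 6, and its Smith normal form has invariant factors (1,1,1,1,1,1).

The boundary map ∂_2: C_2 → C_1 acts by ∂[p,q,r] = [q,r] − [p,r] + [p,q]. For instance
  ∂[1,4,6] = [4,6] − [1,6] + [1,4],
  ∂[3,6,7] = [6,7] − [3,7] + [3,6].
As a 21×14 matrix over Z this has rank 13, with invariant factors (1,1,1,1,1,1,1,1,1,1,1,1,1).

Computing H_k = (kernel of ∂_k) / (image of ∂_{k+1}):

  H_0: rank C_0 − rank ∂_1 = 7 − 6 = 1, and the invariant factors of ∂_1 are all 1, so H_0 ≅ Z.
  H_1: rank ker ∂_1 − rank ∂_2 = (21 − 6) − 13 = 2, and the invariant factors of ∂_2 are all 1, so H_1 ≅ Z^2.
  H_2: rank ker ∂_2 − rank ∂_3 = (14 − 13) − 0 = 1, and there is no ∂_3, so H_2 ≅ Z.

As a check, the Euler characteristic is 7 − 21 + 14 = 0, which agrees with 1 − 2 + 1 = 0.
(K is a triangulation of the torus T^2.)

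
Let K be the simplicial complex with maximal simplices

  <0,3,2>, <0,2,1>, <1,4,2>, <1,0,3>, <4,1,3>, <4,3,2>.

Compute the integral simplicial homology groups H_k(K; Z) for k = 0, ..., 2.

K has 5 vertices, 9 edges, 6 triangles.
rank ∂_0 = 0, rank ∂_1 = 4 ⇒ b_0 = 5 − 0 − 4 = 1; all invariant factors of ∂_1 are 1 so no torsion. So H_0 ≅ Z.
rank ∂_1 = 4, rank ∂_2 = 5 ⇒ b_1 = 9 − 4 − 5 = 0; all invariant factors of ∂_2 are 1 so no torsion. So H_1 ≅ 0.
rank ∂_2 = 5, rank ∂_3 = 0 ⇒ b_2 = 6 − 5 − 0 = 1. So H_2 ≅ Z.

H_0 = Z,  H_1 = 0,  H_2 = Z.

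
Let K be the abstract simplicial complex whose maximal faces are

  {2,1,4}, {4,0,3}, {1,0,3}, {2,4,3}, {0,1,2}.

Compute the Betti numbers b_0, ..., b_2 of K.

Take the total order 0 < 1 < 2 < 3 < 4 on the vertex set. Then K (dimension 2) consists of the simplices:

  0-simplices (5): [0], [1], [2], [3], [4]
  1-simplices (10): [0,1], [0,2], [0,3], [0,4], [1,2], [1,3], [1,4], [2,3], [2,4], [3,4]
  2-simplices (5): [0,1,2], [0,1,3], [0,3,4], [1,2,4], [2,3,4]

giving chain groups C_0 ≅ Z^5, C_1 ≅ Z^10, C_2 ≅ Z^5.

Boundary ∂_1: C_1 → C_0 maps an edge to its endpoints' difference, ∂[p,q] = q − p.
As a 5×10 matrix over Z this has rank 4, with invariant factors (1,1,1,1).

Boundary ∂_2: C_2 → C_1 acts by ∂[p,q,r] = [q,r] − [p,r] + [p,q]. For instance
  ∂[2,3,4] = [3,4] − [2,4] + [2,3],
  ∂[0,1,2] = [1,2] − [0,2] + [0,1].
The 10×5 boundary matrix has rank 5 and Smith normal form diag(1,1,1,1,1).

Computing H_k = (kernel of ∂_k) / (image of ∂_{k+1}):

  H_0: rank C_0 − rank ∂_1 = 5 − 4 = 1, and the invariant factors of ∂_1 are all 1, so H_0 ≅ Z.
  H_1: rank ker ∂_1 − rank ∂_2 = (10 − 4) − 5 = 1, and the invariant factors of ∂_2 are all 1, so H_1 ≅ Z.
  H_2: rank ker ∂_2 − rank ∂_3 = (5 − 5) − 0 = 0, and there is no ∂_3, so H_2 ≅ 0.

Hence the Betti numbers are b_0 = 1, b_1 = 1, b_2 = 0.

b_0 = 1, b_1 = 1, b_2 = 0.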